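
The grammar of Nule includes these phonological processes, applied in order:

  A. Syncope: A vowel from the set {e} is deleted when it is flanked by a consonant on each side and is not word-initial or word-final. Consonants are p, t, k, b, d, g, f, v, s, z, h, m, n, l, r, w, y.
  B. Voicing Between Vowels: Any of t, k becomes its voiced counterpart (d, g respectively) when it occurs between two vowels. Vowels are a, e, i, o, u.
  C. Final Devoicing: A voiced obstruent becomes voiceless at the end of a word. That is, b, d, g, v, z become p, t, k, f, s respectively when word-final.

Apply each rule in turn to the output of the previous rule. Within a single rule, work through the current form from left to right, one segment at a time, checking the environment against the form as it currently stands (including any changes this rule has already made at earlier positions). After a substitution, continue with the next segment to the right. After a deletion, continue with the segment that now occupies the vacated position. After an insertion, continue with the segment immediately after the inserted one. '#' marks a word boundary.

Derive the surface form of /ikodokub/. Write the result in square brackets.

[igodogup]

A Syncope: no change — [ikodokub]
B Voicing Between Vowels: [ikodokub] → [igodogub]
C Final Devoicing: [igodogub] → [igodogup]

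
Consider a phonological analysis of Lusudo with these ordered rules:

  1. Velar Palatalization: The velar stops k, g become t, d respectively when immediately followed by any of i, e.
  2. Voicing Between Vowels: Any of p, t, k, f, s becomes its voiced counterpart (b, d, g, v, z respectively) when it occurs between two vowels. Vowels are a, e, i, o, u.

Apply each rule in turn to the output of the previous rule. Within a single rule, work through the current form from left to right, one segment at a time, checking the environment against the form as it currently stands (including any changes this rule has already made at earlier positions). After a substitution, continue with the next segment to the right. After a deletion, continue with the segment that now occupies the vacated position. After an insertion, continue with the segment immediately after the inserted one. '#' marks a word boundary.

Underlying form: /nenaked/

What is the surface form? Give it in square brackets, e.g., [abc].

1 Velar Palatalization: [nenaked] → [nenated]
2 Voicing Between Vowels: [nenated] → [nenaded]

[nenaded]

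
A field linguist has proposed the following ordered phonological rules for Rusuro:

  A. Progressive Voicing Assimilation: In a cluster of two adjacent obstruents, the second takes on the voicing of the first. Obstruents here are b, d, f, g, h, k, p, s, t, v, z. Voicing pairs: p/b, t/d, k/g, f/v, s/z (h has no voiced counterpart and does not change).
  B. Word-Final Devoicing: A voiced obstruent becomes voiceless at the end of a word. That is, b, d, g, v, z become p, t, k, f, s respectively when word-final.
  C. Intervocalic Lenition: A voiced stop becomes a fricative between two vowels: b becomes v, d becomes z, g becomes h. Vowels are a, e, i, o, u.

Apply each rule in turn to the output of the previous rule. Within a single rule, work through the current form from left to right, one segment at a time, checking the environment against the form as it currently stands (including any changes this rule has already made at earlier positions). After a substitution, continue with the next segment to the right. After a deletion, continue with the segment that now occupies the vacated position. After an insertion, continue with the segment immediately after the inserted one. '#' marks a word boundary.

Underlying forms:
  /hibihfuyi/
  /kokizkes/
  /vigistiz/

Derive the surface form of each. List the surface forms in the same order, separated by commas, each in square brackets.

/hibihfuyi/:
  A Progressive Voicing Assimilation: no change — [hibihfuyi]
  B Word-Final Devoicing: no change — [hibihfuyi]
  C Intervocalic Lenition: [hibihfuyi] → [hivihfuyi]
/kokizkes/:
  A Progressive Voicing Assimilation: [kokizkes] → [kokizges]
  B Word-Final Devoicing: no change — [kokizges]
  C Intervocalic Lenition: no change — [kokizges]
/vigistiz/:
  A Progressive Voicing Assimilation: no change — [vigistiz]
  B Word-Final Devoicing: [vigistiz] → [vigistis]
  C Intervocalic Lenition: [vigistis] → [vihistis]

[hivihfuyi], [kokizges], [vihistis]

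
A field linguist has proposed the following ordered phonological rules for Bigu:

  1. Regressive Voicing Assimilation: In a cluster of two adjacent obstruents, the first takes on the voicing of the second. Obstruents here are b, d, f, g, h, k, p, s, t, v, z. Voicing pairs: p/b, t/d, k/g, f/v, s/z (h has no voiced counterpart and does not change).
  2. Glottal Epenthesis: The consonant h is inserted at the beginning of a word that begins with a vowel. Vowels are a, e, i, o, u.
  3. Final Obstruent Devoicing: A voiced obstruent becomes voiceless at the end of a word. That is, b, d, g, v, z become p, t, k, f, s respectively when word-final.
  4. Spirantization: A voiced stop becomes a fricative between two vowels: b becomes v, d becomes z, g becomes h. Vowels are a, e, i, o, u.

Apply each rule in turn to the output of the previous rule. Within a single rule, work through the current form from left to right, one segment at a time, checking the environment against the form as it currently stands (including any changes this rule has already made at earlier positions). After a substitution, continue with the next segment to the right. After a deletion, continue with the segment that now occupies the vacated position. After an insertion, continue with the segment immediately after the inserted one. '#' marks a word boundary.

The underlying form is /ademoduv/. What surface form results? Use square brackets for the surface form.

1 Regressive Voicing Assimilation: no change — [ademoduv]
2 Glottal Epenthesis: [ademoduv] → [hademoduv]
3 Final Obstruent Devoicing: [hademoduv] → [hademoduf]
4 Spirantization: [hademoduf] → [hazemozuf]

[hazemozuf]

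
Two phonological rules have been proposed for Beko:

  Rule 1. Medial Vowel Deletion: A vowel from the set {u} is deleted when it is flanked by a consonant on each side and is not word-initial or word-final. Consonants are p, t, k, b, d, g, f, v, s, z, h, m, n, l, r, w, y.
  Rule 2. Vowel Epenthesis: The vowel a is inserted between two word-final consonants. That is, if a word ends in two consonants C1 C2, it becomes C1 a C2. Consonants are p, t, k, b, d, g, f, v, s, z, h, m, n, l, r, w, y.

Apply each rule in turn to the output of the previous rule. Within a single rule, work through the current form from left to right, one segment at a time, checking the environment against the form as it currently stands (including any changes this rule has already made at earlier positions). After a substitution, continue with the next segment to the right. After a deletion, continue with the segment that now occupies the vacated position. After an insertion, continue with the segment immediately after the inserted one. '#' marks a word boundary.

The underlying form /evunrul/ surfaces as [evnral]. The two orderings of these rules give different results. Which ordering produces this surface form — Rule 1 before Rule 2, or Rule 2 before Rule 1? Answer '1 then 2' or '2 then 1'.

1 then 2

Order 1 then 2:
  1 Medial Vowel Deletion: [evunrul] → [evnrl]
  2 Vowel Epenthesis: [evnrl] → [evnral]
  result: [evnral]
Order 2 then 1:
  2 Vowel Epenthesis: no change — [evunrul]
  1 Medial Vowel Deletion: [evunrul] → [evnrl]
  result: [evnrl]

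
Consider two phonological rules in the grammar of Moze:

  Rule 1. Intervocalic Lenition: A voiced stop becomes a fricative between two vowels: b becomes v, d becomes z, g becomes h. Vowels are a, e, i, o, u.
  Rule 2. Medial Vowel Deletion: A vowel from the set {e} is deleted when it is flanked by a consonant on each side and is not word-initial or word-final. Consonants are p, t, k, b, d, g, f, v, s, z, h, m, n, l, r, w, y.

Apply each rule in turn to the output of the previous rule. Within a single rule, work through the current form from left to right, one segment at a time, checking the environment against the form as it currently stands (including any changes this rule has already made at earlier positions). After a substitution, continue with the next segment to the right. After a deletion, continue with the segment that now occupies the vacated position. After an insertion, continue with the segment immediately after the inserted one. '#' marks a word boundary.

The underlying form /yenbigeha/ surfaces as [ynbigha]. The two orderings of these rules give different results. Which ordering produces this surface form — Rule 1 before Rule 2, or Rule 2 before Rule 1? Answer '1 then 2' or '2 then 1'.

Order 1 then 2:
  1 Intervocalic Lenition: [yenbigeha] → [yenbiheha]
  2 Medial Vowel Deletion: [yenbiheha] → [ynbihha]
  result: [ynbihha]
Order 2 then 1:
  2 Medial Vowel Deletion: [yenbigeha] → [ynbigha]
  1 Intervocalic Lenition: no change — [ynbigha]
  result: [ynbigha]

2 then 1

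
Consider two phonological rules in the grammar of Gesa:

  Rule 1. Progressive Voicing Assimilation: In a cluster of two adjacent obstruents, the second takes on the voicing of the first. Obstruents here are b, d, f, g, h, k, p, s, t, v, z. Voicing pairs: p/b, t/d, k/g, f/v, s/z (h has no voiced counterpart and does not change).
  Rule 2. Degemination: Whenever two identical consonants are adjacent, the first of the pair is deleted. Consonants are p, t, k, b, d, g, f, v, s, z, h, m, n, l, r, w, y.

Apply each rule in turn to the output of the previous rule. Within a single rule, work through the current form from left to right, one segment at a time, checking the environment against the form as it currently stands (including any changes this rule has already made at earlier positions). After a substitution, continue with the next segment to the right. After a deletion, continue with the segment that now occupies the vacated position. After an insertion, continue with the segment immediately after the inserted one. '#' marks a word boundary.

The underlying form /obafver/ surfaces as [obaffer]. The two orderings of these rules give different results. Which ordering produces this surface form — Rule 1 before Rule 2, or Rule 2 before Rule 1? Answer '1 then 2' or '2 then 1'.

2 then 1

Order 1 then 2:
  1 Progressive Voicing Assimilation: [obafver] → [obaffer]
  2 Degemination: [obaffer] → [obafer]
  result: [obafer]
Order 2 then 1:
  2 Degemination: no change — [obafver]
  1 Progressive Voicing Assimilation: [obafver] → [obaffer]
  result: [obaffer]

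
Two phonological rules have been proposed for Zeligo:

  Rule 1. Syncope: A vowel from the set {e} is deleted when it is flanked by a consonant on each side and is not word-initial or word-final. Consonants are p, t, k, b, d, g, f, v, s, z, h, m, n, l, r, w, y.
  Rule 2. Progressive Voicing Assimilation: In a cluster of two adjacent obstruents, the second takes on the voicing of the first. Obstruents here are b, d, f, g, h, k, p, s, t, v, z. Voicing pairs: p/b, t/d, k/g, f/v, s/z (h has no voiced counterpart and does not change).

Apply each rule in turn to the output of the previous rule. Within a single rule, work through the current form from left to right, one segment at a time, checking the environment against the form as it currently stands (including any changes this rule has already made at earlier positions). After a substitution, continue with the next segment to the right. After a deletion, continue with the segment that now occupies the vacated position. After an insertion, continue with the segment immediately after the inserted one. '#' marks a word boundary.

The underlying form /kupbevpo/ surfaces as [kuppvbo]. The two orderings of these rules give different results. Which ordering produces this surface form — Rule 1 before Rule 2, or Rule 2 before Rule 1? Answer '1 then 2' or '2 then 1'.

2 then 1

Order 1 then 2:
  1 Syncope: [kupbevpo] → [kupbvpo]
  2 Progressive Voicing Assimilation: [kupbvpo] → [kuppfpo]
  result: [kuppfpo]
Order 2 then 1:
  2 Progressive Voicing Assimilation: [kupbevpo] → [kuppevbo]
  1 Syncope: [kuppevbo] → [kuppvbo]
  result: [kuppvbo]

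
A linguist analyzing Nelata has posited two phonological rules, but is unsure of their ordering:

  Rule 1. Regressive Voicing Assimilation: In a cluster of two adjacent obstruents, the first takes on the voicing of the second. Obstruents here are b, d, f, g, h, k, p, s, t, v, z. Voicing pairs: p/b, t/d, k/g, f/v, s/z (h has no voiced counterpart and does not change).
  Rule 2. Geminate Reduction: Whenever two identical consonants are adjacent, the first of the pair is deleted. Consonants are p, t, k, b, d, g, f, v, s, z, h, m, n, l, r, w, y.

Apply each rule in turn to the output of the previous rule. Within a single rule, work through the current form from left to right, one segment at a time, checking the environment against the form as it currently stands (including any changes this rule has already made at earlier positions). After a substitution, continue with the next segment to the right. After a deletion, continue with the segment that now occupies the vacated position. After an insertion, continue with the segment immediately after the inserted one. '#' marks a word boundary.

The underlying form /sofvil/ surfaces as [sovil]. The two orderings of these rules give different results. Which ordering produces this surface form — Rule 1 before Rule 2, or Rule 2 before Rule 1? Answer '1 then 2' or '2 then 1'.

1 then 2

Order 1 then 2:
  1 Regressive Voicing Assimilation: [sofvil] → [sovvil]
  2 Geminate Reduction: [sovvil] → [sovil]
  result: [sovil]
Order 2 then 1:
  2 Geminate Reduction: no change — [sofvil]
  1 Regressive Voicing Assimilation: [sofvil] → [sovvil]
  result: [sovvil]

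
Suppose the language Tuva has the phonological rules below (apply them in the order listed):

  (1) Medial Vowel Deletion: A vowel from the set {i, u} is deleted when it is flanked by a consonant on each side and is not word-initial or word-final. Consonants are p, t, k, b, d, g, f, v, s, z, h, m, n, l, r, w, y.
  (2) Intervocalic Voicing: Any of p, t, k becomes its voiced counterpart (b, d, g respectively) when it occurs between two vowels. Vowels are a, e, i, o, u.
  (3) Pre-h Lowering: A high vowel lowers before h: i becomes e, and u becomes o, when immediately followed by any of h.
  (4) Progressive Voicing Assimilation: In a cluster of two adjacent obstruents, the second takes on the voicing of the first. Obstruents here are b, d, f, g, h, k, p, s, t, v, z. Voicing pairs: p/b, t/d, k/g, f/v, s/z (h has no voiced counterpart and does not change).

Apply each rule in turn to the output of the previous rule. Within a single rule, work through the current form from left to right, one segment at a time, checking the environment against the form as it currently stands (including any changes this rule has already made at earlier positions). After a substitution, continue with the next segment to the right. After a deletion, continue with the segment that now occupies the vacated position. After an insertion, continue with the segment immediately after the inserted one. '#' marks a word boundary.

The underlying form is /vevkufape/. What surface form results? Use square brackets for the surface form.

(1) Medial Vowel Deletion: [vevkufape] → [vevkfape]
(2) Intervocalic Voicing: [vevkfape] → [vevkfabe]
(3) Pre-h Lowering: no change — [vevkfabe]
(4) Progressive Voicing Assimilation: [vevkfabe] → [vevgvabe]

[vevgvabe]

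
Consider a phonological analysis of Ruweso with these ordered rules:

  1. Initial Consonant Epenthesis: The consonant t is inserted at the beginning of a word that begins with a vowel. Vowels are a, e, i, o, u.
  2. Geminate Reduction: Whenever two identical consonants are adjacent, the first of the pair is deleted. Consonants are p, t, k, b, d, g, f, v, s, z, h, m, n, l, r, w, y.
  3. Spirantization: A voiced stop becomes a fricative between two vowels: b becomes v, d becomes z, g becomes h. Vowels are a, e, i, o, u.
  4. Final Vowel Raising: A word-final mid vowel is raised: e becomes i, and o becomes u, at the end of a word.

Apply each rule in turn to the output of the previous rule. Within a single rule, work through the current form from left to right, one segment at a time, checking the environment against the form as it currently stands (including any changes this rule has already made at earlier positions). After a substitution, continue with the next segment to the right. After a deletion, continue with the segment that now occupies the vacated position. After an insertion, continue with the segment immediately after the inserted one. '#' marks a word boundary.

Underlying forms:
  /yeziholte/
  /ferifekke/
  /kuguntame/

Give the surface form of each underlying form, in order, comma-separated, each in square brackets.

/yeziholte/:
  1 Initial Consonant Epenthesis: no change — [yeziholte]
  2 Geminate Reduction: no change — [yeziholte]
  3 Spirantization: no change — [yeziholte]
  4 Final Vowel Raising: [yeziholte] → [yeziholti]
/ferifekke/:
  1 Initial Consonant Epenthesis: no change — [ferifekke]
  2 Geminate Reduction: [ferifekke] → [ferifeke]
  3 Spirantization: no change — [ferifeke]
  4 Final Vowel Raising: [ferifeke] → [ferifeki]
/kuguntame/:
  1 Initial Consonant Epenthesis: no change — [kuguntame]
  2 Geminate Reduction: no change — [kuguntame]
  3 Spirantization: [kuguntame] → [kuhuntame]
  4 Final Vowel Raising: [kuhuntame] → [kuhuntami]

[yeziholti], [ferifeki], [kuhuntami]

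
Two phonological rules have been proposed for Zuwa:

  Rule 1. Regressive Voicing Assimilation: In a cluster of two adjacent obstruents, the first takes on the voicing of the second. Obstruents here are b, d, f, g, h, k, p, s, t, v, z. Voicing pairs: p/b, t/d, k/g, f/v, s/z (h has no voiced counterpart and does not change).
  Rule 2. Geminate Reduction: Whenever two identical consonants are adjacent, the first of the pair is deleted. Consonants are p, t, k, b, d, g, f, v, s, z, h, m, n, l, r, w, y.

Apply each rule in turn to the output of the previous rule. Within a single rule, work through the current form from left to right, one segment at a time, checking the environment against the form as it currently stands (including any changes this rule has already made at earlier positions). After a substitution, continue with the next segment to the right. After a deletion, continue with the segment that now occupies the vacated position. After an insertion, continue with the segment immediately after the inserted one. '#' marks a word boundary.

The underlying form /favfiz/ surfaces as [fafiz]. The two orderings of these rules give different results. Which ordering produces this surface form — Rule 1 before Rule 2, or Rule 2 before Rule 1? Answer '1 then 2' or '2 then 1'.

1 then 2

Order 1 then 2:
  1 Regressive Voicing Assimilation: [favfiz] → [faffiz]
  2 Geminate Reduction: [faffiz] → [fafiz]
  result: [fafiz]
Order 2 then 1:
  2 Geminate Reduction: no change — [favfiz]
  1 Regressive Voicing Assimilation: [favfiz] → [faffiz]
  result: [faffiz]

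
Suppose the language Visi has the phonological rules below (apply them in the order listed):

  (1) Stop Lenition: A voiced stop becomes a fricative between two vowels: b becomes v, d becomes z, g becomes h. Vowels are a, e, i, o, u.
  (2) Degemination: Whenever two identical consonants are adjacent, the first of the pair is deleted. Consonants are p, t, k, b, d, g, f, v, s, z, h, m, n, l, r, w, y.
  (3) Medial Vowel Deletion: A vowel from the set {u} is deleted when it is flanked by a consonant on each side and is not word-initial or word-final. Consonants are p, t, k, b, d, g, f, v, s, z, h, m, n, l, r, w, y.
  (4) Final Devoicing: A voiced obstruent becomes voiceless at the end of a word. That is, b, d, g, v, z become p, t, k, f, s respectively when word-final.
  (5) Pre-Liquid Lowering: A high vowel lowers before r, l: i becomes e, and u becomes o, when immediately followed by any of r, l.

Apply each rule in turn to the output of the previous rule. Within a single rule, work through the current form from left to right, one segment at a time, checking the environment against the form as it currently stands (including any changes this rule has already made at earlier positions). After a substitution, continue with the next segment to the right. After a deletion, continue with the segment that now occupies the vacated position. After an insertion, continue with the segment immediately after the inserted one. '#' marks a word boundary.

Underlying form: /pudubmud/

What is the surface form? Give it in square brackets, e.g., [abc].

(1) Stop Lenition: [pudubmud] → [puzubmud]
(2) Degemination: no change — [puzubmud]
(3) Medial Vowel Deletion: [puzubmud] → [pzbmd]
(4) Final Devoicing: [pzbmd] → [pzbmt]
(5) Pre-Liquid Lowering: no change — [pzbmt]

[pzbmt]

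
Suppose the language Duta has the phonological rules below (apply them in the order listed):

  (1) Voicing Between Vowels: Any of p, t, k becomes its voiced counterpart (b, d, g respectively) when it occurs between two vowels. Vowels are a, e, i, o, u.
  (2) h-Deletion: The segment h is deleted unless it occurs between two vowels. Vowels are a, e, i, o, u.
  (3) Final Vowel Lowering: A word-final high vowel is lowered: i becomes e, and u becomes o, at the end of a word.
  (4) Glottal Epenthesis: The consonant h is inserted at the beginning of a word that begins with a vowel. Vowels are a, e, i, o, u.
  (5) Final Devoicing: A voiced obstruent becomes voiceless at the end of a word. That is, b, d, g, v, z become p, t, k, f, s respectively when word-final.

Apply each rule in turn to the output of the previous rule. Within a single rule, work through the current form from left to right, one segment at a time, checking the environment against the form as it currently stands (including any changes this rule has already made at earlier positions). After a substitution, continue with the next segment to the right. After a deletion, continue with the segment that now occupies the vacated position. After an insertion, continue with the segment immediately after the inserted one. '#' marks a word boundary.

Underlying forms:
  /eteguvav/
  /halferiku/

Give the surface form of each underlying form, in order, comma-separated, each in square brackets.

[hedeguvaf], [halferigo]

/eteguvav/:
  (1) Voicing Between Vowels: [eteguvav] → [edeguvav]
  (2) h-Deletion: no change — [edeguvav]
  (3) Final Vowel Lowering: no change — [edeguvav]
  (4) Glottal Epenthesis: [edeguvav] → [hedeguvav]
  (5) Final Devoicing: [hedeguvav] → [hedeguvaf]
/halferiku/:
  (1) Voicing Between Vowels: [halferiku] → [halferigu]
  (2) h-Deletion: [halferigu] → [alferigu]
  (3) Final Vowel Lowering: [alferigu] → [alferigo]
  (4) Glottal Epenthesis: [alferigo] → [halferigo]
  (5) Final Devoicing: no change — [halferigo]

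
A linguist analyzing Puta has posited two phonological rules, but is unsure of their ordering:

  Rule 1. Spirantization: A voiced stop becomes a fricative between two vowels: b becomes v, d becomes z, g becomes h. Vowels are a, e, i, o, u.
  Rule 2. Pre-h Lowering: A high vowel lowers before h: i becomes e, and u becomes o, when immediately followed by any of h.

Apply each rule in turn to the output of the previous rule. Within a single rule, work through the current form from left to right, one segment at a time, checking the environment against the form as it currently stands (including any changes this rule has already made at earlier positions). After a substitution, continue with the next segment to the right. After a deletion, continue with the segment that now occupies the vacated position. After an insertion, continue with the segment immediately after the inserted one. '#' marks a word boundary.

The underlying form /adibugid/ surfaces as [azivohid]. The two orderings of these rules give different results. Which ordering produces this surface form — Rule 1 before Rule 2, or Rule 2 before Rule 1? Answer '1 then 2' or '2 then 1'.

1 then 2

Order 1 then 2:
  1 Spirantization: [adibugid] → [azivuhid]
  2 Pre-h Lowering: [azivuhid] → [azivohid]
  result: [azivohid]
Order 2 then 1:
  2 Pre-h Lowering: no change — [adibugid]
  1 Spirantization: [adibugid] → [azivuhid]
  result: [azivuhid]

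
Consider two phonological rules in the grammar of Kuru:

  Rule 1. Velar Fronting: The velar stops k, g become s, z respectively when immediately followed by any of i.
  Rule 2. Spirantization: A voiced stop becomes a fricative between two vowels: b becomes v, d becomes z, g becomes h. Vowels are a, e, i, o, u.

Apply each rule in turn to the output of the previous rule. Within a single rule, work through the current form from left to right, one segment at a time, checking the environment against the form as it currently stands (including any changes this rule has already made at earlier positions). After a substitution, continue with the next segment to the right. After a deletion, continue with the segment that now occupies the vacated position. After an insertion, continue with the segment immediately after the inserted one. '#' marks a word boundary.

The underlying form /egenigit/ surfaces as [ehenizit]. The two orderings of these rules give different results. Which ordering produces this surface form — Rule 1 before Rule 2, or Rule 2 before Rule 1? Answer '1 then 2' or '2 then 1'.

1 then 2

Order 1 then 2:
  1 Velar Fronting: [egenigit] → [egenizit]
  2 Spirantization: [egenizit] → [ehenizit]
  result: [ehenizit]
Order 2 then 1:
  2 Spirantization: [egenigit] → [ehenihit]
  1 Velar Fronting: no change — [ehenihit]
  result: [ehenihit]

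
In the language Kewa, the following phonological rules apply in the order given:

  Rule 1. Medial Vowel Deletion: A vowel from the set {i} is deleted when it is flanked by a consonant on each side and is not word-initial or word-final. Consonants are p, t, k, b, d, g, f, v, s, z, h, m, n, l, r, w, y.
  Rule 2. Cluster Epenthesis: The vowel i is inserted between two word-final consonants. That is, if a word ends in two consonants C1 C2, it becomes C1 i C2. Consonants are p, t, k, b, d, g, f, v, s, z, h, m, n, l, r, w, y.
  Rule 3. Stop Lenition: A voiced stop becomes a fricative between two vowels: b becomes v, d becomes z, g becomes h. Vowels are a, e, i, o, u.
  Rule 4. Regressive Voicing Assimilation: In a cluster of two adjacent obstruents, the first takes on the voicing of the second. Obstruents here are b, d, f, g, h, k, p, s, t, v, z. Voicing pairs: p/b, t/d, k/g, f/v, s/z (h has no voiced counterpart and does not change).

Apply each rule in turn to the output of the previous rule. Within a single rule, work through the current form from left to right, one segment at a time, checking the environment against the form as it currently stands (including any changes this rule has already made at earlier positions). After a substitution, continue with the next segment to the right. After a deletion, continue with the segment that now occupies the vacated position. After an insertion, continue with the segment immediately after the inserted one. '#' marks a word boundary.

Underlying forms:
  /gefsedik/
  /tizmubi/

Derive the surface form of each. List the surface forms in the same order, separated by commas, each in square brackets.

[gefsezik], [dzmuvi]

/gefsedik/:
  Rule 1 Medial Vowel Deletion: [gefsedik] → [gefsedk]
  Rule 2 Cluster Epenthesis: [gefsedk] → [gefsedik]
  Rule 3 Stop Lenition: [gefsedik] → [gefsezik]
  Rule 4 Regressive Voicing Assimilation: no change — [gefsezik]
/tizmubi/:
  Rule 1 Medial Vowel Deletion: [tizmubi] → [tzmubi]
  Rule 2 Cluster Epenthesis: no change — [tzmubi]
  Rule 3 Stop Lenition: [tzmubi] → [tzmuvi]
  Rule 4 Regressive Voicing Assimilation: [tzmuvi] → [dzmuvi]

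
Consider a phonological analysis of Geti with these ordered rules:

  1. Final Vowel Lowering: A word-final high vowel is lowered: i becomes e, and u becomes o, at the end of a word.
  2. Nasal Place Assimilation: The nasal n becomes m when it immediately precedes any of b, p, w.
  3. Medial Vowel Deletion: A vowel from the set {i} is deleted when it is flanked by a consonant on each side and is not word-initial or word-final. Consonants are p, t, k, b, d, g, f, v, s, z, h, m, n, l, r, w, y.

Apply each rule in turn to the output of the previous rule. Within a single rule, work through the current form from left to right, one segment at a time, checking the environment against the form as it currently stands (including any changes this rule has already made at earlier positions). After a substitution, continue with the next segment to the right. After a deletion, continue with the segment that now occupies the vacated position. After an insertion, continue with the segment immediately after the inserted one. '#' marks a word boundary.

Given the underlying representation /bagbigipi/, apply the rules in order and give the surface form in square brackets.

[bagbgpe]

1 Final Vowel Lowering: [bagbigipi] → [bagbigipe]
2 Nasal Place Assimilation: no change — [bagbigipe]
3 Medial Vowel Deletion: [bagbigipe] → [bagbgpe]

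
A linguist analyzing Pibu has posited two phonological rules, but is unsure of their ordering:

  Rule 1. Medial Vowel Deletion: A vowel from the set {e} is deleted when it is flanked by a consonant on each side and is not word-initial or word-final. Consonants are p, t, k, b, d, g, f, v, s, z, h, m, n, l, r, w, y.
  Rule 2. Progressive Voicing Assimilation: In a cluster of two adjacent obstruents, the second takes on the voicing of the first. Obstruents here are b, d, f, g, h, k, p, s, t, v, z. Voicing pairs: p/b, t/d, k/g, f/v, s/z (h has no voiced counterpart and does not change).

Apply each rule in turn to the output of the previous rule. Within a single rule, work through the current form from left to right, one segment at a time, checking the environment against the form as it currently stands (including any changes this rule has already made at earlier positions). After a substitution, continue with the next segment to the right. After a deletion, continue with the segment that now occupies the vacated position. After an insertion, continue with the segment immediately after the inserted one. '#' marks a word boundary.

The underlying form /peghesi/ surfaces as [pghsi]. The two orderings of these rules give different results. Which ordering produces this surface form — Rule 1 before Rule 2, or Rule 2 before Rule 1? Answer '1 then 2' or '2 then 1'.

Order 1 then 2:
  1 Medial Vowel Deletion: [peghesi] → [pghsi]
  2 Progressive Voicing Assimilation: [pghsi] → [pkhsi]
  result: [pkhsi]
Order 2 then 1:
  2 Progressive Voicing Assimilation: no change — [peghesi]
  1 Medial Vowel Deletion: [peghesi] → [pghsi]
  result: [pghsi]

2 then 1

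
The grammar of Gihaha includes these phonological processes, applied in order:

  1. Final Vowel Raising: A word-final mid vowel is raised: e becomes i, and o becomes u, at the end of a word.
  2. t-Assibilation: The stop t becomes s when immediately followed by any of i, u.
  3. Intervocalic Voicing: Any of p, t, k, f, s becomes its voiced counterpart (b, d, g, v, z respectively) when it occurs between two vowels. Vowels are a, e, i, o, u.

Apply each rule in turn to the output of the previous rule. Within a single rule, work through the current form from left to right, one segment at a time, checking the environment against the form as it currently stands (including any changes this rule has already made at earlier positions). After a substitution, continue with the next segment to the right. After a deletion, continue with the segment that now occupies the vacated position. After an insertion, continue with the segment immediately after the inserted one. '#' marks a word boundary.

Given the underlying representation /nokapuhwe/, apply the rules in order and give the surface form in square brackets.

[nogabuhwi]

1 Final Vowel Raising: [nokapuhwe] → [nokapuhwi]
2 t-Assibilation: no change — [nokapuhwi]
3 Intervocalic Voicing: [nokapuhwi] → [nogabuhwi]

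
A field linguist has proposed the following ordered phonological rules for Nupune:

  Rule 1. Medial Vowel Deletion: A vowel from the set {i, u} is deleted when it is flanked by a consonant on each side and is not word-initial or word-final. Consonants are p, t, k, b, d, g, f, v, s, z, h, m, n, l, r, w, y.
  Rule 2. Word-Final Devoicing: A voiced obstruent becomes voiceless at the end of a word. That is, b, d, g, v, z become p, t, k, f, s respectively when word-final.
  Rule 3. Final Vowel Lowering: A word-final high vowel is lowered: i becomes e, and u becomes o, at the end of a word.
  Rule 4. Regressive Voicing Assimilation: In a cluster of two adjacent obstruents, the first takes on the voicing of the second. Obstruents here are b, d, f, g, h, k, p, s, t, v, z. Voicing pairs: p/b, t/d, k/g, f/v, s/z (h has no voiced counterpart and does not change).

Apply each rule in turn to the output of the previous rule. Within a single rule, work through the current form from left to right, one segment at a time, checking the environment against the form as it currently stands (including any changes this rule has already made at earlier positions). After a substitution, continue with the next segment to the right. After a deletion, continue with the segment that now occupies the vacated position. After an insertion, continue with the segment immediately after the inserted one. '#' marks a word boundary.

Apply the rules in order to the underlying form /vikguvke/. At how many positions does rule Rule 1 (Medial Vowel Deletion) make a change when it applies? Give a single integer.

Rule 1 Medial Vowel Deletion: [vikguvke] → [vkgvke]
Rule 2 Word-Final Devoicing: no change — [vkgvke]
Rule 3 Final Vowel Lowering: no change — [vkgvke]
Rule 4 Regressive Voicing Assimilation: [vkgvke] → [fggfke]
Rule Rule 1 changed 2 position(s).

2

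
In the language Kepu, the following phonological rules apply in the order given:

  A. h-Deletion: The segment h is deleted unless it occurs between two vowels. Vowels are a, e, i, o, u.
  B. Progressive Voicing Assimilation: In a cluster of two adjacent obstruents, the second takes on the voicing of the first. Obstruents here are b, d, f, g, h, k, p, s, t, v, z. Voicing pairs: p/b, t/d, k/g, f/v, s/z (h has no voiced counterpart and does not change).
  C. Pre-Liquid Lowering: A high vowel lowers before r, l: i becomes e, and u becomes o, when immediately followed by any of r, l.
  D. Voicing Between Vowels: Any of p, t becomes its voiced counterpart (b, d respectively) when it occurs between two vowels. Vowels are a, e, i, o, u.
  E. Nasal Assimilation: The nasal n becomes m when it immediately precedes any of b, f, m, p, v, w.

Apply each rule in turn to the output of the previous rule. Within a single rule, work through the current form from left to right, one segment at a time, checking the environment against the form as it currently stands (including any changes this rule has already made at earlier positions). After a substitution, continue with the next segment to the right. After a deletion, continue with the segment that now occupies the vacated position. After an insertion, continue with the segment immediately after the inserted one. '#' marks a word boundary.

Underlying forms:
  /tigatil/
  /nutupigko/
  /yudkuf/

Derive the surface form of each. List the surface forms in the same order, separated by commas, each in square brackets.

/tigatil/:
  A h-Deletion: no change — [tigatil]
  B Progressive Voicing Assimilation: no change — [tigatil]
  C Pre-Liquid Lowering: [tigatil] → [tigatel]
  D Voicing Between Vowels: [tigatel] → [tigadel]
  E Nasal Assimilation: no change — [tigadel]
/nutupigko/:
  A h-Deletion: no change — [nutupigko]
  B Progressive Voicing Assimilation: [nutupigko] → [nutupiggo]
  C Pre-Liquid Lowering: no change — [nutupiggo]
  D Voicing Between Vowels: [nutupiggo] → [nudubiggo]
  E Nasal Assimilation: no change — [nudubiggo]
/yudkuf/:
  A h-Deletion: no change — [yudkuf]
  B Progressive Voicing Assimilation: [yudkuf] → [yudguf]
  C Pre-Liquid Lowering: no change — [yudguf]
  D Voicing Between Vowels: no change — [yudguf]
  E Nasal Assimilation: no change — [yudguf]

[tigadel], [nudubiggo], [yudguf]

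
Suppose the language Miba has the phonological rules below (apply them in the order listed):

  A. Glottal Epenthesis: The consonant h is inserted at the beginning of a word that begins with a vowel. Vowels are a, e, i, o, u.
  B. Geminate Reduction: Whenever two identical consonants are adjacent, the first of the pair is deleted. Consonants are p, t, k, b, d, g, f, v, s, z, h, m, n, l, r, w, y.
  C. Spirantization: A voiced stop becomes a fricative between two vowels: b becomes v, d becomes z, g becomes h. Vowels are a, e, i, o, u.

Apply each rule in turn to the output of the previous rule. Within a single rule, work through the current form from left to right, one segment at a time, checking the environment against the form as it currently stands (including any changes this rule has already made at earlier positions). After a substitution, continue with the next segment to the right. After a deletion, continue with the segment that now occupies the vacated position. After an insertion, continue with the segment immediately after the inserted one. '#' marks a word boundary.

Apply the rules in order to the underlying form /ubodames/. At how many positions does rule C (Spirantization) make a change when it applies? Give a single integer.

A Glottal Epenthesis: [ubodames] → [hubodames]
B Geminate Reduction: no change — [hubodames]
C Spirantization: [hubodames] → [huvozames]
Rule C changed 2 position(s).

2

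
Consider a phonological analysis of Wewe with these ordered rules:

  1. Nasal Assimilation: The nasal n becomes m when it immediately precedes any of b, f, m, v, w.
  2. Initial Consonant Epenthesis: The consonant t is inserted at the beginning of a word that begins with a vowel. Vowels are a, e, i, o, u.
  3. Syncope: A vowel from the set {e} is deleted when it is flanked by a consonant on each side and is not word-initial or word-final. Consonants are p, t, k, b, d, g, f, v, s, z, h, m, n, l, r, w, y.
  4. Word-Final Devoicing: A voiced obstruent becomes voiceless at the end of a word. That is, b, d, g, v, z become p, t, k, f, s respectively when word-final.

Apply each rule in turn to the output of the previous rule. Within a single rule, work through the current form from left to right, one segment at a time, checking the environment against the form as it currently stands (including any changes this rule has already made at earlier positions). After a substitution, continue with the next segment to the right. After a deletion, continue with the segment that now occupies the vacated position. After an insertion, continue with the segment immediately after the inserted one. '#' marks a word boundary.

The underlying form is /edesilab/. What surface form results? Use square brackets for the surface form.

1 Nasal Assimilation: no change — [edesilab]
2 Initial Consonant Epenthesis: [edesilab] → [tedesilab]
3 Syncope: [tedesilab] → [tdsilab]
4 Word-Final Devoicing: [tdsilab] → [tdsilap]

[tdsilap]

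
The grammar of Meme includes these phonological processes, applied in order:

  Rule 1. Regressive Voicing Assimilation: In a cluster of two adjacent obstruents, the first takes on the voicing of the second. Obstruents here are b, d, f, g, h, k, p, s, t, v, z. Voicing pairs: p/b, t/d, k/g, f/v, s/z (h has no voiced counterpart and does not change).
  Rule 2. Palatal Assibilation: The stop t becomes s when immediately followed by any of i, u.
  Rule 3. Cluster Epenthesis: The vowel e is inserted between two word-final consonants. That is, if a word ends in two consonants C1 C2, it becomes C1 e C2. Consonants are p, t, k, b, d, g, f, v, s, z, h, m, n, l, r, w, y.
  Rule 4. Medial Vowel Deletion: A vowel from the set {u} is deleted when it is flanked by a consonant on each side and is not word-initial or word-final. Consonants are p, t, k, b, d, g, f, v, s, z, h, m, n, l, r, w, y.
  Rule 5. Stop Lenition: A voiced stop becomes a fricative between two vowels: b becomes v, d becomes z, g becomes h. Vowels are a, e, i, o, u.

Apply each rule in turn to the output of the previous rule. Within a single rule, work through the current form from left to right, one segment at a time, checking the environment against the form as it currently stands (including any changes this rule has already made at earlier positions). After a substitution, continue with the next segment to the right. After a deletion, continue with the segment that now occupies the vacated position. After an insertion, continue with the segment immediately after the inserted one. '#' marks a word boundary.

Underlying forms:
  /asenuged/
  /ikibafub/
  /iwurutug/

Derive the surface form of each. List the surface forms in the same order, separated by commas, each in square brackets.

/asenuged/:
  Rule 1 Regressive Voicing Assimilation: no change — [asenuged]
  Rule 2 Palatal Assibilation: no change — [asenuged]
  Rule 3 Cluster Epenthesis: no change — [asenuged]
  Rule 4 Medial Vowel Deletion: [asenuged] → [asenged]
  Rule 5 Stop Lenition: no change — [asenged]
/ikibafub/:
  Rule 1 Regressive Voicing Assimilation: no change — [ikibafub]
  Rule 2 Palatal Assibilation: no change — [ikibafub]
  Rule 3 Cluster Epenthesis: no change — [ikibafub]
  Rule 4 Medial Vowel Deletion: [ikibafub] → [ikibafb]
  Rule 5 Stop Lenition: [ikibafb] → [ikivafb]
/iwurutug/:
  Rule 1 Regressive Voicing Assimilation: no change — [iwurutug]
  Rule 2 Palatal Assibilation: [iwurutug] → [iwurusug]
  Rule 3 Cluster Epenthesis: no change — [iwurusug]
  Rule 4 Medial Vowel Deletion: [iwurusug] → [iwrsg]
  Rule 5 Stop Lenition: no change — [iwrsg]

[asenged], [ikivafb], [iwrsg]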